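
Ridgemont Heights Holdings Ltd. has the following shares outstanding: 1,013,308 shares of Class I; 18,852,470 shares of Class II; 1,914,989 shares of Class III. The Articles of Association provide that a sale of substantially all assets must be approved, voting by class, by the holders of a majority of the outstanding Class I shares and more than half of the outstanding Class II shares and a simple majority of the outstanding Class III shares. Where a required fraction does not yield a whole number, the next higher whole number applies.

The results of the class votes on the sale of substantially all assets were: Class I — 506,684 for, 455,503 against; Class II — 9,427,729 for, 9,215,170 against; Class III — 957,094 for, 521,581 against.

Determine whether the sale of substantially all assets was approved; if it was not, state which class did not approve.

Not approved — the Class III shares did not give the required vote.

Class I: a majority of 1013308 is 506655; 506,655 required, 506,684 in favor — approved.
Class II: a majority of 18852470 is 9426236; 9,426,236 required, 9,427,729 in favor — approved.
Class III: a majority of 1914989 is 957495; 957,495 required, 957,094 in favor — not approved.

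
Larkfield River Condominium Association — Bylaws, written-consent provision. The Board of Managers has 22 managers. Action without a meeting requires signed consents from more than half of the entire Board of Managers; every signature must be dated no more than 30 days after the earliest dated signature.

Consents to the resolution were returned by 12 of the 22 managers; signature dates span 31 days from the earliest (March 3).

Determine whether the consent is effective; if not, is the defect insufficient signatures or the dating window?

Not effective — dating-window requirement not satisfied.

Signatures required: more than half of 22 — a majority of 22 is 12, so 12 needed; 12 signed. Sufficient.
Dating window: the latest signature is 31 days after the earliest; the limit is 30 days. Outside the window.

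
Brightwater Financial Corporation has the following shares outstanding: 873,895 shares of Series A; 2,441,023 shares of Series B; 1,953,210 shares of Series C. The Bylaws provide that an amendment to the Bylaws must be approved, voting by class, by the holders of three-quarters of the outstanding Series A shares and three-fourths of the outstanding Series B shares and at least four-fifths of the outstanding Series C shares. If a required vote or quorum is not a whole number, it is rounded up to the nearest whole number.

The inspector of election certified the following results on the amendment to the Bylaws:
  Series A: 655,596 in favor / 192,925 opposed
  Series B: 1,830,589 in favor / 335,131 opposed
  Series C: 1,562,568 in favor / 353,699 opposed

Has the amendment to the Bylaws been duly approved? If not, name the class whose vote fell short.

Series A: 3/4 of 873895 = 655421.25, rounded up to 655422; 655,422 required, 655,596 in favor — approved.
Series B: 3/4 of 2441023 = 1830767.25, rounded up to 1830768; 1,830,768 required, 1,830,589 in favor — not approved.
Series C: 4/5 of 1953210 = 1562568; 1,562,568 required, 1,562,568 in favor — approved.

Not approved — the Series B shares did not give the required vote.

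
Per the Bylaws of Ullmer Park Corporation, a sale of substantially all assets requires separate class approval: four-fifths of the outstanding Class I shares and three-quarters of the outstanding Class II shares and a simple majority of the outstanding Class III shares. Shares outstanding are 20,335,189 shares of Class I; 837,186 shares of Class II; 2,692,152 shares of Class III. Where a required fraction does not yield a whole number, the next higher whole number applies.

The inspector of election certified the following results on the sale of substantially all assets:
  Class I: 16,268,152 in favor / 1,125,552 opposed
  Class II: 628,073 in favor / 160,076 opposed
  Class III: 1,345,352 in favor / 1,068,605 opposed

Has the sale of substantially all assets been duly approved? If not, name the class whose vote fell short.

Class I: 4/5 of 20335189 = 16268151.20, rounded up to 16268152; 16,268,152 required, 16,268,152 in favor — approved.
Class II: 3/4 of 837186 = 627889.50, rounded up to 627890; 627,890 required, 628,073 in favor — approved.
Class III: a majority of 2692152 is 1346077; 1,346,077 required, 1,345,352 in favor — not approved.

Not approved — the Class III shares did not give the required vote.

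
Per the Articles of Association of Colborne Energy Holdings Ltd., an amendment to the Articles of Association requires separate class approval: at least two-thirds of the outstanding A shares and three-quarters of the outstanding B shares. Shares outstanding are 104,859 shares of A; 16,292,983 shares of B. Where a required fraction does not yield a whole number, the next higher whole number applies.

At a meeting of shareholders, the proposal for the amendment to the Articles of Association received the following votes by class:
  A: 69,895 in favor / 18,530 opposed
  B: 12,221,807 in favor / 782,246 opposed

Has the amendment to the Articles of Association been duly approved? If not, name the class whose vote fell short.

Not approved — the A shares did not give the required vote.

A: 2/3 of 104859 = 69906; 69,906 required, 69,895 in favor — not approved.
B: 3/4 of 16292983 = 12219737.25, rounded up to 12219738; 12,219,738 required, 12,221,807 in favor — approved.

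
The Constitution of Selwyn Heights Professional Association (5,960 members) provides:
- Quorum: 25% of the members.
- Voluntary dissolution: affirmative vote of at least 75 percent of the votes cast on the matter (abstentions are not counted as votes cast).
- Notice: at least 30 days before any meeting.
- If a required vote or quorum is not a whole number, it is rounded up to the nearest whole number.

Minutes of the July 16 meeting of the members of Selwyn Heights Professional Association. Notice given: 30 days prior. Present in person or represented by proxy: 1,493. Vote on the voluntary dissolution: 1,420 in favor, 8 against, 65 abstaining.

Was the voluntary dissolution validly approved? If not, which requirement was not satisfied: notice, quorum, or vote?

Valid — all requirements satisfied.

Notice: 30 days given; 30 required. Satisfied.
Quorum: 25% of 5,960 = 1,490; 1,493 present. Satisfied.
Vote: requires three-fourths of the votes cast (1,493 − 65 abstaining = 1,428); 3/4 of 1428 = 1071, so 1,071 needed; 1,420 in favor. Satisfied.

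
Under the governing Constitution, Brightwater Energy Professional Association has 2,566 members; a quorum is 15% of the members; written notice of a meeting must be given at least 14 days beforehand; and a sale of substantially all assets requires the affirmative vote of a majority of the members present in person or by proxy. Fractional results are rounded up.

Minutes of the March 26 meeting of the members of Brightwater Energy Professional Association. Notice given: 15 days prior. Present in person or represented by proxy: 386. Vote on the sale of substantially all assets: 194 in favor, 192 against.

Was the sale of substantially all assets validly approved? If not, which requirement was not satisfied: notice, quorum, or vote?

Valid — all requirements satisfied.

Notice: 15 days given; 14 required. Satisfied.
Quorum: 15% of 2,566 = 384.90, rounded up to 385; 386 present. Satisfied.
Vote: requires a majority of those present (386); a majority of 386 is 194, so 194 needed; 194 in favor. Satisfied.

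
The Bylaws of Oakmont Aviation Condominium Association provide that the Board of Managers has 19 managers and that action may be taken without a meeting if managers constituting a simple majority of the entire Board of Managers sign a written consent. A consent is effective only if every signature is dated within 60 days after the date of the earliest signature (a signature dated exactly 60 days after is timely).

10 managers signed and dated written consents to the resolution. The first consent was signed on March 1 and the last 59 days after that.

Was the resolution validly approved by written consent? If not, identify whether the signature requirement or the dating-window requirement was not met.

Effective — both the signature and dating-window requirements are satisfied.

Signatures required: a simple majority of 19 — a majority of 19 is 10, so 10 needed; 10 signed. Sufficient.
Dating window: the latest signature is 59 days after the earliest; the limit is 60 days. Within the window.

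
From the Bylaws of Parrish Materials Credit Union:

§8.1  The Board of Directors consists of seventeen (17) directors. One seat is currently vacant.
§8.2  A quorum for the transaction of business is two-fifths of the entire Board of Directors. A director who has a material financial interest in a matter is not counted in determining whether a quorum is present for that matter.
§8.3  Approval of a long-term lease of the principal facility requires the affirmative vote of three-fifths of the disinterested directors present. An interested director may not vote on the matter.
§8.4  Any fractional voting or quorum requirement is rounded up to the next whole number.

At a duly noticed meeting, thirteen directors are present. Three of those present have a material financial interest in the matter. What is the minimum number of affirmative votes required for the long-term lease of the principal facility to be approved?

6

The long-term lease of the principal facility requires three-fifths of the disinterested directors present (13 − 3 = 10).
3/5 of 10 = 6.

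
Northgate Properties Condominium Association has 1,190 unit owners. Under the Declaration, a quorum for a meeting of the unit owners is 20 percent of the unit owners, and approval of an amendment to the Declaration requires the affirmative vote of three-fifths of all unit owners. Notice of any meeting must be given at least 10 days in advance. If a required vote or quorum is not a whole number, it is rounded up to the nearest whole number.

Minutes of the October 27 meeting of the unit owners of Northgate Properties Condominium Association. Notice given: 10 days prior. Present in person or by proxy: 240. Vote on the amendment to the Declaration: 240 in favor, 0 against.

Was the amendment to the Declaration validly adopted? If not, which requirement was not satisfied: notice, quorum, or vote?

Invalid — vote requirement not satisfied.

Notice: 10 days given; 10 required. Satisfied.
Quorum: 20% of 1,190 = 238; 240 present. Satisfied.
Vote: requires three-fifths of all unit owners (1,190); 3/5 of 1190 = 714, so 714 needed; 240 in favor. Not satisfied.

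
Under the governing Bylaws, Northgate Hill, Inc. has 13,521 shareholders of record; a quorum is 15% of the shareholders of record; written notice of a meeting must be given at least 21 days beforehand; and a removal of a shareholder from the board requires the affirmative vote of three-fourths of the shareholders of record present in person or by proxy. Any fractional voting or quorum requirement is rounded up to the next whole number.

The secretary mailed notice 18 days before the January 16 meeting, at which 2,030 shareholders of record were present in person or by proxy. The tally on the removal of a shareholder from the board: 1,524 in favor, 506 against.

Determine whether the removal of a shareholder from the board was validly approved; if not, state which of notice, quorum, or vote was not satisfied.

Notice: 18 days given; 21 required. Not satisfied.
Quorum: 15% of 13,521 = 2,028.15, rounded up to 2,029; 2,030 present. Satisfied.
Vote: requires three-fourths of those present (2,030); 3/4 of 2030 = 1522.50, rounded up to 1523, so 1,523 needed; 1,524 in favor. Satisfied.

Invalid — notice requirement not satisfied.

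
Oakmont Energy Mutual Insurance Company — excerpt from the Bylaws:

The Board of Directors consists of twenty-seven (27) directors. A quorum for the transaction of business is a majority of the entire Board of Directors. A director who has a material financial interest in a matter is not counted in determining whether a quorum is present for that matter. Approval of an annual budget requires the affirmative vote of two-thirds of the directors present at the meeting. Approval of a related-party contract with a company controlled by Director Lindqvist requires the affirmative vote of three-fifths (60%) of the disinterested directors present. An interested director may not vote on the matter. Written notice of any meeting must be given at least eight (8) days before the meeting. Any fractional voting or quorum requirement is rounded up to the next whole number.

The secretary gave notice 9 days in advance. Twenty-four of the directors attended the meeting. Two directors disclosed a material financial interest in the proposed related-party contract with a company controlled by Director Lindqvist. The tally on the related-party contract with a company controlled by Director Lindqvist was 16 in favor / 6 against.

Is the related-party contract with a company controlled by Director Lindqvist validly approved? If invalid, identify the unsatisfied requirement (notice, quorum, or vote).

Notice: 9 days given; 8 required (9 ≥ 8). Satisfied.
Quorum: 24 present, but the 2 interested directors do not count, leaving 22. Quorum is 14. Satisfied.
Vote: the related-party contract with a company controlled by Director Lindqvist requires three-fifths of the disinterested directors present (24 − 2 = 22). 3/5 of 22 = 13.20, rounded up to 14, so 14 affirmative votes are needed; 16 voted in favor. Satisfied.

Valid — all requirements satisfied.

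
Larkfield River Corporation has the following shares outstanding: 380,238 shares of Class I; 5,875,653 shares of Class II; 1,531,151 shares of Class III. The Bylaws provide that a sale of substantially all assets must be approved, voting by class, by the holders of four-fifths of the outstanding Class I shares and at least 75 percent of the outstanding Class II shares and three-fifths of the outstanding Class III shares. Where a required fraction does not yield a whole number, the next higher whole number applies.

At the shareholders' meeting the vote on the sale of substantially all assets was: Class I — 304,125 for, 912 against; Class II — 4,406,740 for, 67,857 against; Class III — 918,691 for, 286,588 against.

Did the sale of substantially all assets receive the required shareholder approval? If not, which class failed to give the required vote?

Class I: 4/5 of 380238 = 304190.40, rounded up to 304191; 304,191 required, 304,125 in favor — not approved.
Class II: 3/4 of 5875653 = 4406739.75, rounded up to 4406740; 4,406,740 required, 4,406,740 in favor — approved.
Class III: 3/5 of 1531151 = 918690.60, rounded up to 918691; 918,691 required, 918,691 in favor — approved.

Not approved — the Class I shares did not give the required vote.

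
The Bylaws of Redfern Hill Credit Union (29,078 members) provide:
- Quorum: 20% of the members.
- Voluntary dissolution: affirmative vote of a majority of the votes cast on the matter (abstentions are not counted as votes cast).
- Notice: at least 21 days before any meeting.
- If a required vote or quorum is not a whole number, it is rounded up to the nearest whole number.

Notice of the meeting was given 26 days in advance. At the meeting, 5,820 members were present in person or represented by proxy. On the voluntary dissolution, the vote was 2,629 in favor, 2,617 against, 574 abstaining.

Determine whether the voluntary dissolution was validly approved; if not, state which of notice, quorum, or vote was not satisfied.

Notice: 26 days given; 21 required. Satisfied.
Quorum: 20% of 29,078 = 5,815.60, rounded up to 5,816; 5,820 present. Satisfied.
Vote: requires a majority of the votes cast (5,820 − 574 abstaining = 5,246); a majority of 5246 is 2624, so 2,624 needed; 2,629 in favor. Satisfied.

Valid — all requirements satisfied.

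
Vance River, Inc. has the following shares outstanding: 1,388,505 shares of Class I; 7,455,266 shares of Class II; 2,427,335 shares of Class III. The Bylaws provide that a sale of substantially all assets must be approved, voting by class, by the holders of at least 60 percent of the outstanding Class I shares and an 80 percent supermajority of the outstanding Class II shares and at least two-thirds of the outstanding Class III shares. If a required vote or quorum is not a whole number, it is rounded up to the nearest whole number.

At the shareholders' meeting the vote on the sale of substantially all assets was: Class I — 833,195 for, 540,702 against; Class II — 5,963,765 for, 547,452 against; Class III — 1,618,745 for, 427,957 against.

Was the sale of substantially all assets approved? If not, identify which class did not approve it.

Class I: 3/5 of 1388505 = 833103; 833,103 required, 833,195 in favor — approved.
Class II: 4/5 of 7455266 = 5964212.80, rounded up to 5964213; 5,964,213 required, 5,963,765 in favor — not approved.
Class III: 2/3 of 2427335 = 1618223.33, rounded up to 1618224; 1,618,224 required, 1,618,745 in favor — approved.

Not approved — the Class II shares did not give the required vote.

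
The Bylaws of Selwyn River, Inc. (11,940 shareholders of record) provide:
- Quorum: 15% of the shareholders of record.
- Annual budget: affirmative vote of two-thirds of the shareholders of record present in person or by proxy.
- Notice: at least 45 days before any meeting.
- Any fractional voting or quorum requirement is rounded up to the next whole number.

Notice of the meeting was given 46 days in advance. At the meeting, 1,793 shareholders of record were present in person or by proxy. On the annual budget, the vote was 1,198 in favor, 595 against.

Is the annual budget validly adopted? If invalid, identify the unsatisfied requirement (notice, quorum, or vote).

Valid — all requirements satisfied.

Notice: 46 days given; 45 required. Satisfied.
Quorum: 15% of 11,940 = 1,791; 1,793 present. Satisfied.
Vote: requires two-thirds of those present (1,793); 2/3 of 1793 = 1195.33, rounded up to 1196, so 1,196 needed; 1,198 in favor. Satisfied.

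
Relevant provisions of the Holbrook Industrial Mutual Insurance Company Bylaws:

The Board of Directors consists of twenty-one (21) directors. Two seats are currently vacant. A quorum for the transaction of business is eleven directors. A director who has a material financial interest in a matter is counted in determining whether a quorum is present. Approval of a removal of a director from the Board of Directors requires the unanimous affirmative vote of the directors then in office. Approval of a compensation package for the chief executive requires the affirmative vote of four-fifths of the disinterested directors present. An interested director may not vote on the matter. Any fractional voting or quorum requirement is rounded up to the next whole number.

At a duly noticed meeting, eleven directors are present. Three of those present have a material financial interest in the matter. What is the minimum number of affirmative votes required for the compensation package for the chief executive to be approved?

The compensation package for the chief executive requires four-fifths of the disinterested directors present (11 − 3 = 8).
4/5 of 8 = 6.40, rounded up to 7.

7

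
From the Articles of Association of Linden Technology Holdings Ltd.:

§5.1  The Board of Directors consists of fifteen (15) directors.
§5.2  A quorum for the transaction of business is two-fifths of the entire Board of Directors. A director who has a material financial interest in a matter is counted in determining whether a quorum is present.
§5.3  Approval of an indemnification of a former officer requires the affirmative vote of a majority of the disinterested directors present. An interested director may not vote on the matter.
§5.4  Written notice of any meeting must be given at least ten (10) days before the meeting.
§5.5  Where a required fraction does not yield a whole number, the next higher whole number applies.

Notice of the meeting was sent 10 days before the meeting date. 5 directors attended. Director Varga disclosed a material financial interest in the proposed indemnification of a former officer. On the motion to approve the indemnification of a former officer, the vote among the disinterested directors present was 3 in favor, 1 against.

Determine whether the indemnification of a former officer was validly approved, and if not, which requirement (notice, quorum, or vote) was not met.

Notice: 10 days given; 10 required (10 ≥ 10). Satisfied.
Quorum: 5 present (interested directors count toward quorum); quorum is 6. Not satisfied.
Vote: the indemnification of a former officer requires a majority of the disinterested directors present (5 − 1 = 4). A majority of 4 is 3, so 3 affirmative votes are needed; 3 voted in favor. Satisfied. (Moot — without a quorum no business can be validly transacted.)

Invalid — quorum requirement not satisfied.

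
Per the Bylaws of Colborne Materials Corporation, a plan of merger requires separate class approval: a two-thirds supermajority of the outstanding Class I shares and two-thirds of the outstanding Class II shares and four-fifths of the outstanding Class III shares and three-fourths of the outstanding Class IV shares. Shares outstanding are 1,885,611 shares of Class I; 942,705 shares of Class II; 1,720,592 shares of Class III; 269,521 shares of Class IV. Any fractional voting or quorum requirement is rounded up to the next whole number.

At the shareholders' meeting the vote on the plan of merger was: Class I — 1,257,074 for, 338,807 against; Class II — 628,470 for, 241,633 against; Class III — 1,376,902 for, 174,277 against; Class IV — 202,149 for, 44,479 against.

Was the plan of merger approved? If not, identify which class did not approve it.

Class I: 2/3 of 1885611 = 1257074; 1,257,074 required, 1,257,074 in favor — approved.
Class II: 2/3 of 942705 = 628470; 628,470 required, 628,470 in favor — approved.
Class III: 4/5 of 1720592 = 1376473.60, rounded up to 1376474; 1,376,474 required, 1,376,902 in favor — approved.
Class IV: 3/4 of 269521 = 202140.75, rounded up to 202141; 202,141 required, 202,149 in favor — approved.

Approved — every class gave the required vote.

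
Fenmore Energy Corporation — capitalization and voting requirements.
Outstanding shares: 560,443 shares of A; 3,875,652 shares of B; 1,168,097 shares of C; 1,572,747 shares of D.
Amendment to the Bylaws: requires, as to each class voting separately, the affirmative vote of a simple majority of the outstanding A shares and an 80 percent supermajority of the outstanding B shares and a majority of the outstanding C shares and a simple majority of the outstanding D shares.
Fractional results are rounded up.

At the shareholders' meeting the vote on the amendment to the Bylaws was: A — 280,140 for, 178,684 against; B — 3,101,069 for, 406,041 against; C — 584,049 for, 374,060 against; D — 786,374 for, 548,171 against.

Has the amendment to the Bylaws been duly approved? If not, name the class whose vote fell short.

A: a majority of 560443 is 280222; 280,222 required, 280,140 in favor — not approved.
B: 4/5 of 3875652 = 3100521.60, rounded up to 3100522; 3,100,522 required, 3,101,069 in favor — approved.
C: a majority of 1168097 is 584049; 584,049 required, 584,049 in favor — approved.
D: a majority of 1572747 is 786374; 786,374 required, 786,374 in favor — approved.

Not approved — the A shares did not give the required vote.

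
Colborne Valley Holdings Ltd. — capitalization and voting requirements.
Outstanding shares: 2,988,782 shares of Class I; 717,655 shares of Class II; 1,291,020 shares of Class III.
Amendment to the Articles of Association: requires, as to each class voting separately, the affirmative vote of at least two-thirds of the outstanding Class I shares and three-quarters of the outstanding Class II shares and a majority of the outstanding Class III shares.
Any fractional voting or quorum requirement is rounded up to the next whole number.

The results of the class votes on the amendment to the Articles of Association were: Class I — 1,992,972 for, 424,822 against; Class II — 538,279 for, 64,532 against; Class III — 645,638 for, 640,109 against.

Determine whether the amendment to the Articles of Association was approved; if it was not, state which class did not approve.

Approved — every class gave the required vote.

Class I: 2/3 of 2988782 = 1992521.33, rounded up to 1992522; 1,992,522 required, 1,992,972 in favor — approved.
Class II: 3/4 of 717655 = 538241.25, rounded up to 538242; 538,242 required, 538,279 in favor — approved.
Class III: a majority of 1291020 is 645511; 645,511 required, 645,638 in favor — approved.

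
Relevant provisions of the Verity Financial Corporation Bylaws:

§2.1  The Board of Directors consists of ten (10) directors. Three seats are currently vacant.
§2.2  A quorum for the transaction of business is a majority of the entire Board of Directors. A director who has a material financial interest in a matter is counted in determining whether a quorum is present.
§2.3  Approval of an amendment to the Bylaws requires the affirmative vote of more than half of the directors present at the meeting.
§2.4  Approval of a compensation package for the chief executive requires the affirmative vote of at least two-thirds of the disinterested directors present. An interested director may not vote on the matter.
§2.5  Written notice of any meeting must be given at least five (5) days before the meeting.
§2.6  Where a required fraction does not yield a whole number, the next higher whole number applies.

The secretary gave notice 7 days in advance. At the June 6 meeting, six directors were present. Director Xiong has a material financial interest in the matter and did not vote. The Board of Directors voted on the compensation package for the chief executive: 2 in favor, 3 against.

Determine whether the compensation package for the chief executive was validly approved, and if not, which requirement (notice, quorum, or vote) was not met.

Invalid — vote requirement not satisfied.

Notice: 7 days given; 5 required (7 ≥ 5). Satisfied.
Quorum: 6 present (interested directors count toward quorum); quorum is 6. Satisfied.
Vote: the compensation package for the chief executive requires two-thirds of the disinterested directors present (6 − 1 = 5). 2/3 of 5 = 3.33, rounded up to 4, so 4 affirmative votes are needed; 2 voted in favor. Not satisfied.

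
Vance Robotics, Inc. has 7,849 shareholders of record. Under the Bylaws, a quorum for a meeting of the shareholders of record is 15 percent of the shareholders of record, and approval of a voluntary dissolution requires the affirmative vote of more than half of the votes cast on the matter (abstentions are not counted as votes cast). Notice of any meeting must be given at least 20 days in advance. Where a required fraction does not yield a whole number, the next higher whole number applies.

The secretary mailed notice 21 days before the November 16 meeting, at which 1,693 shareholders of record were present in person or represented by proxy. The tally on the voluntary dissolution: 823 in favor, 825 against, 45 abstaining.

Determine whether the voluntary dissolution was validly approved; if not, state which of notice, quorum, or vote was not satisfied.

Invalid — vote requirement not satisfied.

Notice: 21 days given; 20 required. Satisfied.
Quorum: 15% of 7,849 = 1,177.35, rounded up to 1,178; 1,693 present. Satisfied.
Vote: requires a majority of the votes cast (1,693 − 45 abstaining = 1,648); a majority of 1648 is 825, so 825 needed; 823 in favor. Not satisfied.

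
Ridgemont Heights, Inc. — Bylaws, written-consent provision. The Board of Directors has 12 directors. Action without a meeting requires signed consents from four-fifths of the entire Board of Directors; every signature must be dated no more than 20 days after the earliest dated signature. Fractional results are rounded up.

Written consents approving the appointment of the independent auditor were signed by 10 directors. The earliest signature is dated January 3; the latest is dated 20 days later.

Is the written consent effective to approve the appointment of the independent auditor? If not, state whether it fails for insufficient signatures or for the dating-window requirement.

Effective — both the signature and dating-window requirements are satisfied.

Signatures required: four-fifths of 12 — 4/5 of 12 = 9.60, rounded up to 10, so 10 needed; 10 signed. Sufficient.
Dating window: the latest signature is 20 days after the earliest; the limit is 20 days. Within the window.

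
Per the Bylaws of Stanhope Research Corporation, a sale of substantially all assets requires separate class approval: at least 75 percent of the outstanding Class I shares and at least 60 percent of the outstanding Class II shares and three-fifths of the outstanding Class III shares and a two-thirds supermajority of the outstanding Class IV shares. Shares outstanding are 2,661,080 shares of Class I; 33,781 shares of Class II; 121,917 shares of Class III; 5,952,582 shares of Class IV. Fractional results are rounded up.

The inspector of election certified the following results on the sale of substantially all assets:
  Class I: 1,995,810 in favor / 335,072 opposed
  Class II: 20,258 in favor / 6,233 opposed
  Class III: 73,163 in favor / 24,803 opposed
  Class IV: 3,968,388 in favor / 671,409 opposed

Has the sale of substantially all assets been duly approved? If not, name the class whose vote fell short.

Class I: 3/4 of 2661080 = 1995810; 1,995,810 required, 1,995,810 in favor — approved.
Class II: 3/5 of 33781 = 20268.60, rounded up to 20269; 20,269 required, 20,258 in favor — not approved.
Class III: 3/5 of 121917 = 73150.20, rounded up to 73151; 73,151 required, 73,163 in favor — approved.
Class IV: 2/3 of 5952582 = 3968388; 3,968,388 required, 3,968,388 in favor — approved.

Not approved — the Class II shares did not give the required vote.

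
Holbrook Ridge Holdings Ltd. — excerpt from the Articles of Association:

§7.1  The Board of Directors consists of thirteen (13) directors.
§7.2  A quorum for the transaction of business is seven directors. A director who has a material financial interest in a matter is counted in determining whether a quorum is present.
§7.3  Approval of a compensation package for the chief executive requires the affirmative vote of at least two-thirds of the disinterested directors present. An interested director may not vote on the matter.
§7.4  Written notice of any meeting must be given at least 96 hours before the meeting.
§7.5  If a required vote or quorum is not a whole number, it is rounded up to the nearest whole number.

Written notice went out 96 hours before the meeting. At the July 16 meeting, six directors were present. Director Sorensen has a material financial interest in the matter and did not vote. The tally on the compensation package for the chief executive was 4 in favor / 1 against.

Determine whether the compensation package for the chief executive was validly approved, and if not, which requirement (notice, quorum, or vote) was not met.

Notice: 96 hours given; 96 required (96 ≥ 96). Satisfied.
Quorum: 6 present (interested directors count toward quorum); quorum is 7. Not satisfied.
Vote: the compensation package for the chief executive requires two-thirds of the disinterested directors present (6 − 1 = 5). 2/3 of 5 = 3.33, rounded up to 4, so 4 affirmative votes are needed; 4 voted in favor. Satisfied. (Moot — without a quorum no business can be validly transacted.)

Invalid — quorum requirement not satisfied.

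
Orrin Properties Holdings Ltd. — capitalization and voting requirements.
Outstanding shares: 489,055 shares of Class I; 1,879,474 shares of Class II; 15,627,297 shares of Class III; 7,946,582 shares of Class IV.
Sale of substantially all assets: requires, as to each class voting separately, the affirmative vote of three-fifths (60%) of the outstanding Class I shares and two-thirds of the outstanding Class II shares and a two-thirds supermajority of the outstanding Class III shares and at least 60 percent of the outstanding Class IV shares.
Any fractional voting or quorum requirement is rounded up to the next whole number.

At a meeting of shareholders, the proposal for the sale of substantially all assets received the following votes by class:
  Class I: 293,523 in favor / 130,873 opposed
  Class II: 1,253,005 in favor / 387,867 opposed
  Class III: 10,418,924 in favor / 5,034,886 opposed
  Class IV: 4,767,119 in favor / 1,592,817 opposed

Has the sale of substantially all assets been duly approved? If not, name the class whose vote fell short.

Not approved — the Class IV shares did not give the required vote.

Class I: 3/5 of 489055 = 293433; 293,433 required, 293,523 in favor — approved.
Class II: 2/3 of 1879474 = 1252982.67, rounded up to 1252983; 1,252,983 required, 1,253,005 in favor — approved.
Class III: 2/3 of 15627297 = 10418198; 10,418,198 required, 10,418,924 in favor — approved.
Class IV: 3/5 of 7946582 = 4767949.20, rounded up to 4767950; 4,767,950 required, 4,767,119 in favor — not approved.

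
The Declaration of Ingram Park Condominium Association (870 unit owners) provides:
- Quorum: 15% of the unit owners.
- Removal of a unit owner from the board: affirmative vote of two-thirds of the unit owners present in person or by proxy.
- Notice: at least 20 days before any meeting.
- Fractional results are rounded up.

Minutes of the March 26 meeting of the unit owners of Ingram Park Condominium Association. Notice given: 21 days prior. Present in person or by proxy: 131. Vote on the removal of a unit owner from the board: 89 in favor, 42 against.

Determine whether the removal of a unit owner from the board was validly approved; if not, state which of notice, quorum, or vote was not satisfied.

Valid — all requirements satisfied.

Notice: 21 days given; 20 required. Satisfied.
Quorum: 15% of 870 = 130.50, rounded up to 131; 131 present. Satisfied.
Vote: requires two-thirds of those present (131); 2/3 of 131 = 87.33, rounded up to 88, so 88 needed; 89 in favor. Satisfied.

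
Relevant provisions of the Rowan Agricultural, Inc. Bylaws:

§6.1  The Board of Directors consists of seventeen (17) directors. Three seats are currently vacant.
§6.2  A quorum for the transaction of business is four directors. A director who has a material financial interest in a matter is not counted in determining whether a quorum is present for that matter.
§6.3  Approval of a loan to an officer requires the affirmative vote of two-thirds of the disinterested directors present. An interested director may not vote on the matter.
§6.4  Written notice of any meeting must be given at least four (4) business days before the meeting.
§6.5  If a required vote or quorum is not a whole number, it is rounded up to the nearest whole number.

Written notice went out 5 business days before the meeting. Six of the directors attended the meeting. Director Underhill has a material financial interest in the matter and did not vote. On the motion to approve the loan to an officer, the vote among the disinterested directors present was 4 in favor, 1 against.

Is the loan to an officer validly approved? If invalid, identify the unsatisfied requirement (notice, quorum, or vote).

Notice: 5 business days given; 4 required (5 ≥ 4). Satisfied.
Quorum: 6 present, but the 1 interested director does not count, leaving 5. Quorum is 4. Satisfied.
Vote: the loan to an officer requires two-thirds of the disinterested directors present (6 − 1 = 5). 2/3 of 5 = 3.33, rounded up to 4, so 4 affirmative votes are needed; 4 voted in favor. Satisfied.

Valid — all requirements satisfied.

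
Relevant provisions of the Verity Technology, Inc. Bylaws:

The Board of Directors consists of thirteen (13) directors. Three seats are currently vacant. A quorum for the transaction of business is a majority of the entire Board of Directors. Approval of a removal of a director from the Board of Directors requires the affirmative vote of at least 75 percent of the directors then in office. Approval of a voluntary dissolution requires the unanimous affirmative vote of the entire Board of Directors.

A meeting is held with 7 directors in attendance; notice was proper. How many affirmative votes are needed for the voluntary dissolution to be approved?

13

The voluntary dissolution requires the unanimous vote of the entire Board of Directors (13).
Unanimous means all 13.
(Only 7 can vote, so the voluntary dissolution cannot pass at this meeting, but the required vote is still 13.)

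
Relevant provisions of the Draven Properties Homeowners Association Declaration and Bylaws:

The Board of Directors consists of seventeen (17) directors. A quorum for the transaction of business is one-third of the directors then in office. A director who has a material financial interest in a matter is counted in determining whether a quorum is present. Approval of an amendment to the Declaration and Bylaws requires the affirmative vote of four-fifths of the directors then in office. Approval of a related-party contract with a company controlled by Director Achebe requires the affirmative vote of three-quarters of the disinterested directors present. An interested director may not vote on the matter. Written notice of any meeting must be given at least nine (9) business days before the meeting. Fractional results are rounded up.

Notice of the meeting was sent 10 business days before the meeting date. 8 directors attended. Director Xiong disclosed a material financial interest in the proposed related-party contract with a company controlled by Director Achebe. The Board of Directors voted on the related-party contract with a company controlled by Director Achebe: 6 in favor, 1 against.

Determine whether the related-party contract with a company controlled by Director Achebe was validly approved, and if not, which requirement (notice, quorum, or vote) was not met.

Valid — all requirements satisfied.

Notice: 10 business days given; 9 required (10 ≥ 9). Satisfied.
Quorum: 8 present (interested directors count toward quorum); quorum is 6. Satisfied.
Vote: the related-party contract with a company controlled by Director Achebe requires three-fourths of the disinterested directors present (8 − 1 = 7). 3/4 of 7 = 5.25, rounded up to 6, so 6 affirmative votes are needed; 6 voted in favor. Satisfied.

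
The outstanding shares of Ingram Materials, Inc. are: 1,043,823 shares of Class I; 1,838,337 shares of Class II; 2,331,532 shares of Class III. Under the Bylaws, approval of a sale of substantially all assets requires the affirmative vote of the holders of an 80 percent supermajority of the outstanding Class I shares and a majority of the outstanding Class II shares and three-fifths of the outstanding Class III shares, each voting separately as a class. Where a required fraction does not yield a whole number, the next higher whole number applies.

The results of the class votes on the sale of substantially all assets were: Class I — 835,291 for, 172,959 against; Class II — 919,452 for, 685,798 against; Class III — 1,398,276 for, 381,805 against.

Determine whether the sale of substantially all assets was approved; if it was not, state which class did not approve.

Not approved — the Class III shares did not give the required vote.

Class I: 4/5 of 1043823 = 835058.40, rounded up to 835059; 835,059 required, 835,291 in favor — approved.
Class II: a majority of 1838337 is 919169; 919,169 required, 919,452 in favor — approved.
Class III: 3/5 of 2331532 = 1398919.20, rounded up to 1398920; 1,398,920 required, 1,398,276 in favor — not approved.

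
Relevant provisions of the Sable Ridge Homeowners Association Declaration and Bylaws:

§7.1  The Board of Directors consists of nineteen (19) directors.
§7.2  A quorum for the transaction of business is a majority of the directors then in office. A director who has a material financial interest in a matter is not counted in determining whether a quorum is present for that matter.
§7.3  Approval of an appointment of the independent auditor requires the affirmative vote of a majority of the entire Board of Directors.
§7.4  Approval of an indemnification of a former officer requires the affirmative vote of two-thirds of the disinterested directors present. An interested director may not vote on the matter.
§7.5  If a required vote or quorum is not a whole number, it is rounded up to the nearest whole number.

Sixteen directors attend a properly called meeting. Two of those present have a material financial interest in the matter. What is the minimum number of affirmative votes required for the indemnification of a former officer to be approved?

10

The indemnification of a former officer requires two-thirds of the disinterested directors present (16 − 2 = 14).
2/3 of 14 = 9.33, rounded up to 10.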